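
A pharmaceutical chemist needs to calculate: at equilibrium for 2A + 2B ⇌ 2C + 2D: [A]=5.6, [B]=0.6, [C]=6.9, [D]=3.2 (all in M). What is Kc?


Kc = [C]^2[D]^2/([A]^2[B]^2)
= (6.9^2 × 3.2^2)/(5.6^2 × 0.6^2)
= 487.5264/11.2896
= 43.18

43.18


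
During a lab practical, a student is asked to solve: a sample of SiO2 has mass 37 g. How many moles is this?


M(SiO2) = 60.09 g/mol
n = mass/M = 37/60.09 = 0.6157 mol

0.6157 mol


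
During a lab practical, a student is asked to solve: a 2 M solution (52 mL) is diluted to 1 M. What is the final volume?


C1V1 = C2V2
2 × 52 = 1 × V2
V2 = 104/1 = 104.0 mL

104.0 mL


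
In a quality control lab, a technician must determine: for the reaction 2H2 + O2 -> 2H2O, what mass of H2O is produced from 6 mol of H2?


Mole ratio H2O:H2 = 2:2
n(H2O) = 6 × 2/2 = 6.000 mol
mass = 6.000 × 18.02 = 108.12 g

108.12 g


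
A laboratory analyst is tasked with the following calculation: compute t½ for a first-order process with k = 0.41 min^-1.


t½ = ln2/k = 0.693147/(0.41 min^-1)
= 1.691 min

1.691 min


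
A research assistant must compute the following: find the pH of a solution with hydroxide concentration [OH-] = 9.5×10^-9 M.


pOH = -log10([OH-]) = -log10(9.5×10^-9)
= 9 - log10(9.5) = 8.02
pH = 14 - pOH = 14 - 8.02 = 5.98

5.98


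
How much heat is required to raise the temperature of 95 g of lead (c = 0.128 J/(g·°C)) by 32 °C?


q = mcΔT = 95 × 0.128 × 32
= 389.12 J

389.12 J


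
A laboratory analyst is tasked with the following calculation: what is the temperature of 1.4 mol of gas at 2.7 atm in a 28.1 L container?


PV = nRT  (R = 0.08206 L·atm/(mol·K))
T = PV/(nR) = 2.7×28.1/(1.4×0.08206)
= 75.87/0.114884
= 660.41 K

660.41 K


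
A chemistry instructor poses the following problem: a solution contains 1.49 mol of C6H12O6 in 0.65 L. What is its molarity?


M = n/V = 1.49/0.65 = 2.292 mol/L

2.292 M


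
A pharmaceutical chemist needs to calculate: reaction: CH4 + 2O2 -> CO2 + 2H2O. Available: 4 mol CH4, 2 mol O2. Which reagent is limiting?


Mole ratio available / coefficient:
  CH4: 4/1 = 4.000
  O2: 2/2 = 1.000
Smaller ratio is limiting.

O2


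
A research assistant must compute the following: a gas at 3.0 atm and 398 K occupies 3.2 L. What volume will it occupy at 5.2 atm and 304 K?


P1V1/T1 = P2V2/T2
V2 = P1V1T2/(T1P2)
= 3.0×3.2×304/(398×5.2)
= 1.41 L

1.41 L


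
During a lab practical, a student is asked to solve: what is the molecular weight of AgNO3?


M(AgNO3) = 1×107.87 + 1×14.01 + 3×16.0
= 107.87 + 14.01 + 48.0
= 169.88 g/mol

169.88 g/mol


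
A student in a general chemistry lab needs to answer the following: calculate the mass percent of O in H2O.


M(H2O) = 2×1.008 + 1×16.0 = 18.016 g/mol
Mass of O = 1 × 16.0 = 16.00 g/mol
% O = 16.00/18.016 × 100 = 88.81%

88.81%


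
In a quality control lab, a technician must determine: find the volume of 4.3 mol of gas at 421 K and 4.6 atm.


PV = nRT  (R = 0.08206 L·atm/(mol·K))
V = nRT/P = 4.3×0.08206×421/4.6
= 32.294 L

32.294 L


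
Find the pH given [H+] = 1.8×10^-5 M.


pH = -log10([H+]) = -log10(1.8×10^-5)
= 5 - log10(1.8)
= 5 - 0.26
= 4.74

4.74


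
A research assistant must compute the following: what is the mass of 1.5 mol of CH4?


M(CH4) = 16.04 g/mol
mass = n × M = 1.5 × 16.04 = 24.06 g

24.06 g


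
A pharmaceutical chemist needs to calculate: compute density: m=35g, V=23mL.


ρ = mass/volume
= 35/23
= 1.522 g/mL

1.522 g/mL


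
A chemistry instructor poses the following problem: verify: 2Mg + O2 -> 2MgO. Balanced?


Equation: 2Mg + O2 -> 2MgO
Check atoms: Mg: 2=2, O: 2=2
Balanced

Yes, balanced


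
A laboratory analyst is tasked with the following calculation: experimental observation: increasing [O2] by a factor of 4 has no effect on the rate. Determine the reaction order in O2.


rate ∝ [O2]^n
rate ∝ [O2]^0
Order in O2: 0

0


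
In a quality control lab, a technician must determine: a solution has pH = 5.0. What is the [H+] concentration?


[H+] = 10^(-pH) = 10^(-5.0)
= 1.0×10^-5 M

1.0×10^-5 M


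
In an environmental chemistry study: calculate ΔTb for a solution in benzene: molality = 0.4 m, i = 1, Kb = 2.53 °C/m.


ΔTb = Kb × m × i
= 2.53 × 0.4 × 1
= 1.012 °C

1.012 °C


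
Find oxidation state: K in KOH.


Group 1 metal: +1
Oxidation number: +1

+1


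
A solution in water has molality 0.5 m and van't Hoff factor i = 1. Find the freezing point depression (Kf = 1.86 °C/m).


ΔTf = Kf × m × i
= 1.86 × 0.5 × 1
= 0.93 °C

0.93 °C


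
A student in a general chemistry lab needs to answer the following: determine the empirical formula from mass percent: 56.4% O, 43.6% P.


Assume 100 g sample. Moles of each element:
  O: 56.4/16.0 = 3.525 mol
  P: 43.6/30.97 = 1.408 mol
Divide by smallest (1.408):
  O: 3.525/1.408 = 2.5
  P: 1.408/1.408 = 1.0
Multiply all ratios by 2 to obtain whole numbers.
Empirical formula: P2O5

P2O5


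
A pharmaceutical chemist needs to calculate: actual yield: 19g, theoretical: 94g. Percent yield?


% yield = actual/theoretical × 100
= 19/94 × 100
= 20.21%

20.21%


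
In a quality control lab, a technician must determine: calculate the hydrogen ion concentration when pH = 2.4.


[H+] = 10^(-pH) = 10^(-2.4)
= 3.98×10^-3 M

3.98×10^-3 M


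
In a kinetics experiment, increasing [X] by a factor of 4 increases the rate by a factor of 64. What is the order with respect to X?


rate ∝ [X]^n
4^n = 64 → n = 3
Order in X: 3

3


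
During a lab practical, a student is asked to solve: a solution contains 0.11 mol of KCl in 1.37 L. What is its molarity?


M = n/V = 0.11/1.37 = 0.080 mol/L

0.080 M


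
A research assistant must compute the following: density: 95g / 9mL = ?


ρ = mass/volume
= 95/9
= 10.556 g/mL

10.556 g/mL


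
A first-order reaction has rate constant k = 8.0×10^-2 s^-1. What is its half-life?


t½ = ln2/k = 0.693147/(8.0×10^-2 s^-1)
= 8.664 s

8.664 s


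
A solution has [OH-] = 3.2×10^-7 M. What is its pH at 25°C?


pOH = -log10([OH-]) = -log10(3.2×10^-7)
= 7 - log10(3.2) = 6.49
pH = 14 - pOH = 14 - 6.49 = 7.51

7.51


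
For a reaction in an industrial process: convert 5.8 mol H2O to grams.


M(H2O) = 18.02 g/mol
mass = n × M = 5.8 × 18.02 = 104.52 g

104.52 g


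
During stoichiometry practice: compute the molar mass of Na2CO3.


M(Na2CO3) = 2×22.99 + 1×12.01 + 3×16.0
= 45.98 + 12.01 + 48.0
= 105.99 g/mol

105.99 g/mol


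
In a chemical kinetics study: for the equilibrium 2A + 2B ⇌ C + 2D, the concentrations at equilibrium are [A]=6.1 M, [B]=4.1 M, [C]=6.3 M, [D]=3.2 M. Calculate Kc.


Kc = [C][D]^2/([A]^2[B]^2)
= (6.3^1 × 3.2^2)/(6.1^2 × 4.1^2)
= 64.512/625.5001
= 0.1031

0.1031


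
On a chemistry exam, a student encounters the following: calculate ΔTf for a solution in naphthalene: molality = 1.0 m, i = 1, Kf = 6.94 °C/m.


ΔTf = Kf × m × i
= 6.94 × 1.0 × 1
= 6.94 °C

6.94 °C


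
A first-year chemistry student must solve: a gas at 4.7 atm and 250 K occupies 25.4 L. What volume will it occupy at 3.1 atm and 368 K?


P1V1/T1 = P2V2/T2
V2 = P1V1T2/(T1P2)
= 4.7×25.4×368/(250×3.1)
= 56.686 L

56.686 L


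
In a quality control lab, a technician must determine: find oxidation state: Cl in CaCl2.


halide: -1
Oxidation number: -1

-1


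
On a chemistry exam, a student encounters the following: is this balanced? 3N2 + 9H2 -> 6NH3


Equation: 3N2 + 9H2 -> 6NH3
Check atoms: H: 18=18, N: 6=6
Balanced

Yes, balanced


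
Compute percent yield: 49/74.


% yield = actual/theoretical × 100
= 49/74 × 100
= 66.22%

66.22%


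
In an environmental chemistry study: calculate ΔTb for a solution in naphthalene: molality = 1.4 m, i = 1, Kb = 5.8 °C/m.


ΔTb = Kb × m × i
= 5.8 × 1.4 × 1
= 8.12 °C

8.12 °C


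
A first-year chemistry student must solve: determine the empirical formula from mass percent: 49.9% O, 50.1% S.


Assume 100 g sample. Moles of each element:
  O: 49.9/16.0 = 3.119 mol
  S: 50.1/32.07 = 1.562 mol
Divide by smallest (1.562):
  O: 3.119/1.562 = 2.0
  S: 1.562/1.562 = 1.0
Empirical formula: SO2

SO2


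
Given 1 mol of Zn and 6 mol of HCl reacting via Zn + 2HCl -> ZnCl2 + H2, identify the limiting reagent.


Mole ratio available / coefficient:
  Zn: 1/1 = 1.000
  HCl: 6/2 = 3.000
Smaller ratio is limiting.

Zn


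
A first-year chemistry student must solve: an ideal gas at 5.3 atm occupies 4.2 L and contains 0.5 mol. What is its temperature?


PV = nRT  (R = 0.08206 L·atm/(mol·K))
T = PV/(nR) = 5.3×4.2/(0.5×0.08206)
= 22.26/0.041030
= 542.53 K

542.53 K


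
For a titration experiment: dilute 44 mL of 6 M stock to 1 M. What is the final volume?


C1V1 = C2V2
6 × 44 = 1 × V2
V2 = 264/1 = 264.0 mL

264.0 mL


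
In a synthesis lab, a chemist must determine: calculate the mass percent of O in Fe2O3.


M(Fe2O3) = 2×55.85 + 3×16.0 = 159.70 g/mol
Mass of O = 3 × 16.0 = 48.00 g/mol
% O = 48.00/159.70 × 100 = 30.06%

30.06%


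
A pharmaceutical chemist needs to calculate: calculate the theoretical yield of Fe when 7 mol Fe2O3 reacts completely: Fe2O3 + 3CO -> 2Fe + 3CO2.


Mole ratio Fe:Fe2O3 = 2:1
n(Fe) = 7 × 2/1 = 14.000 mol
mass = 14.000 × 55.85 = 781.9 g

781.9 g


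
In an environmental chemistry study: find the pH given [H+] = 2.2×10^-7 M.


pH = -log10([H+]) = -log10(2.2×10^-7)
= 7 - log10(2.2)
= 7 - 0.34
= 6.66

6.66


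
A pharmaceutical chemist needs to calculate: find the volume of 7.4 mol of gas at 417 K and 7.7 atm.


PV = nRT  (R = 0.08206 L·atm/(mol·K))
V = nRT/P = 7.4×0.08206×417/7.7
= 32.886 L

32.886 L


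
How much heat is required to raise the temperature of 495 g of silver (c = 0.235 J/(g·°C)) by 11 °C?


q = mcΔT = 495 × 0.235 × 11
= 1279.58 J

1279.58 J


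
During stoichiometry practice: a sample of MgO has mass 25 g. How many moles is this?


M(MgO) = 40.31 g/mol
n = mass/M = 25/40.31 = 0.6202 mol

0.6202 mol


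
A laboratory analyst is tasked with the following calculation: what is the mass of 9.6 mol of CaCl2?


M(CaCl2) = 110.98 g/mol
mass = n × M = 9.6 × 110.98 = 1065.41 g

1065.41 g


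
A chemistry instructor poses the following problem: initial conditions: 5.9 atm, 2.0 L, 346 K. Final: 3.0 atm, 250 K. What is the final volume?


P1V1/T1 = P2V2/T2
V2 = P1V1T2/(T1P2)
= 5.9×2.0×250/(346×3.0)
= 2.842 L

2.842 L


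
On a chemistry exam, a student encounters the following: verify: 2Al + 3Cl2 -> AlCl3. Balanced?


Equation: 2Al + 3Cl2 -> AlCl3
Check atoms: Al: 2≠1, Cl: 6≠3
Not balanced

No, not balanced


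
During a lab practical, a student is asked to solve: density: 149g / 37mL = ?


ρ = mass/volume
= 149/37
= 4.027 g/mL

4.027 g/mL


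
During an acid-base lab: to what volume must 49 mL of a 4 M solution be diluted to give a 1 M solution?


C1V1 = C2V2
4 × 49 = 1 × V2
V2 = 196/1 = 196.0 mL

196.0 mL


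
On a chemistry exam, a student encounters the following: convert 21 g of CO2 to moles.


M(CO2) = 44.01 g/mol
n = mass/M = 21/44.01 = 0.4772 mol

0.4772 mol


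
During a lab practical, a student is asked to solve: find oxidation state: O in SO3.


O is usually -2
Oxidation number: -2

-2


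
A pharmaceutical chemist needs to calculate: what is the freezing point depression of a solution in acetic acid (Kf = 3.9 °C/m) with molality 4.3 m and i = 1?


ΔTf = Kf × m × i
= 3.9 × 4.3 × 1
= 16.77 °C

16.77 °C


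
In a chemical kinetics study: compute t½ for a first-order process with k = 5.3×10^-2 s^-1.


t½ = ln2/k = 0.693147/(5.3×10^-2 s^-1)
= 13.08 s

13.08 s


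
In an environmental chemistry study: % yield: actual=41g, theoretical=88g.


% yield = actual/theoretical × 100
= 41/88 × 100
= 46.59%

46.59%


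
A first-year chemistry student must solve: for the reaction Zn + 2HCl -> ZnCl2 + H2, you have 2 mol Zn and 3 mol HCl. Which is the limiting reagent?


Mole ratio available / coefficient:
  Zn: 2/1 = 2.000
  HCl: 3/2 = 1.500
Smaller ratio is limiting.

HCl


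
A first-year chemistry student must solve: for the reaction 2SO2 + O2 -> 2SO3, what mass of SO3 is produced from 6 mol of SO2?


Mole ratio SO3:SO2 = 2:2
n(SO3) = 6 × 2/2 = 6.000 mol
mass = 6.000 × 80.07 = 480.42 g

480.42 g


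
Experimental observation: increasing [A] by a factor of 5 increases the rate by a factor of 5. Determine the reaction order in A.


rate ∝ [A]^n
5^n = 5 → n = 1
Order in A: 1

1


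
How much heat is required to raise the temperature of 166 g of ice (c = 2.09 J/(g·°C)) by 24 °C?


q = mcΔT = 166 × 2.09 × 24
= 8326.56 J

8326.56 J


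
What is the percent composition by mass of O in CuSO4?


M(CuSO4) = 1×63.55 + 1×32.07 + 4×16.0 = 159.62 g/mol
Mass of O = 4 × 16.0 = 64.00 g/mol
% O = 64.00/159.62 × 100 = 40.10%

40.10%


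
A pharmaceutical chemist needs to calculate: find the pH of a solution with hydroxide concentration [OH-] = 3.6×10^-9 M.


pOH = -log10([OH-]) = -log10(3.6×10^-9)
= 9 - log10(3.6) = 8.44
pH = 14 - pOH = 14 - 8.44 = 5.56

5.56


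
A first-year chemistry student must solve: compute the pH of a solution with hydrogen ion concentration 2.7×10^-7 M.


pH = -log10([H+]) = -log10(2.7×10^-7)
= 7 - log10(2.7)
= 7 - 0.43
= 6.57

6.57


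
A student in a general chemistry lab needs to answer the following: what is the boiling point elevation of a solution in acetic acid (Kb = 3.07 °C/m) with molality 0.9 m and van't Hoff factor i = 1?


ΔTb = Kb × m × i
= 3.07 × 0.9 × 1
= 2.763 °C

2.763 °C


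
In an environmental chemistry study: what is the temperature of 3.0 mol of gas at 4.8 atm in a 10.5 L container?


PV = nRT  (R = 0.08206 L·atm/(mol·K))
T = PV/(nR) = 4.8×10.5/(3.0×0.08206)
= 50.40/0.246180
= 204.73 K

204.73 K


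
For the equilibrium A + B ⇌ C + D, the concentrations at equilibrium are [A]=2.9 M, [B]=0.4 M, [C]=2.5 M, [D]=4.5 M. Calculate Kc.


Kc = [C][D]/([A][B])
= (2.5^1 × 4.5^1)/(2.9^1 × 0.4^1)
= 11.25/1.16
= 9.698

9.698


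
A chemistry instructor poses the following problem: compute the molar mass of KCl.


M(KCl) = 1×39.1 + 1×35.45
= 39.1 + 35.45
= 74.55 g/mol

74.55 g/mol


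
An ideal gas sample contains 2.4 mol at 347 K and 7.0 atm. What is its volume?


PV = nRT  (R = 0.08206 L·atm/(mol·K))
V = nRT/P = 2.4×0.08206×347/7.0
= 9.763 L

9.763 L


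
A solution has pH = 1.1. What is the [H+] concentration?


[H+] = 10^(-pH) = 10^(-1.1)
= 7.94×10^-2 M

7.94×10^-2 M


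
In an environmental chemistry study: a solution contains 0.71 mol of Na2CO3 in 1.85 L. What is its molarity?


M = n/V = 0.71/1.85 = 0.384 mol/L

0.384 M


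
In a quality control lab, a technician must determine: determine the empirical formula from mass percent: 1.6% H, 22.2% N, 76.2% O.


Assume 100 g sample. Moles of each element:
  H: 1.6/1.008 = 1.587 mol
  N: 22.2/14.01 = 1.585 mol
  O: 76.2/16.0 = 4.763 mol
Divide by smallest (1.585):
  H: 1.587/1.585 = 1.0
  N: 1.585/1.585 = 1.0
  O: 4.763/1.585 = 3.01
Empirical formula: HNO3

HNO3


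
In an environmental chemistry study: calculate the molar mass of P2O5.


M(P2O5) = 2×30.97 + 5×16.0
= 61.94 + 80.0
= 141.94 g/mol

141.94 g/mol


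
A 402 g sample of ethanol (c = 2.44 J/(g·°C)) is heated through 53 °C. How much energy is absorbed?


q = mcΔT = 402 × 2.44 × 53
= 51986.64 J

51986.64 J


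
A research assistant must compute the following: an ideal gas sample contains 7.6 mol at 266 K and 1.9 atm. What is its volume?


PV = nRT  (R = 0.08206 L·atm/(mol·K))
V = nRT/P = 7.6×0.08206×266/1.9
= 87.312 L

87.312 L


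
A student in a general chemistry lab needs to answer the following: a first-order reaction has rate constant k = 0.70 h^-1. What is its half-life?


t½ = ln2/k = 0.693147/(0.70 h^-1)
= 0.9902 h

0.9902 h


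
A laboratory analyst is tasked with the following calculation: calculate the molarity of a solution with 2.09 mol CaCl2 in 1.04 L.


M = n/V = 2.09/1.04 = 2.010 mol/L

2.010 M


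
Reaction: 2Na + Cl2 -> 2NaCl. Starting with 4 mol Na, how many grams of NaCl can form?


Mole ratio NaCl:Na = 2:2
n(NaCl) = 4 × 2/2 = 4.000 mol
mass = 4.000 × 58.44 = 233.76 g

233.76 g


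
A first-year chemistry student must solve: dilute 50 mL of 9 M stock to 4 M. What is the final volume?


C1V1 = C2V2
9 × 50 = 4 × V2
V2 = 450/4 = 112.5 mL

112.5 mL


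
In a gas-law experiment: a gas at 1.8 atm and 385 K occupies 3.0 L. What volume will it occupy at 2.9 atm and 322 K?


P1V1/T1 = P2V2/T2
V2 = P1V1T2/(T1P2)
= 1.8×3.0×322/(385×2.9)
= 1.557 L

1.557 L


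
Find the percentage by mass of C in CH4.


M(CH4) = 1×12.01 + 4×1.008 = 16.042 g/mol
Mass of C = 1 × 12.01 = 12.01 g/mol
% C = 12.01/16.042 × 100 = 74.87%

74.87%


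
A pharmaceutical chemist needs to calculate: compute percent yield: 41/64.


% yield = actual/theoretical × 100
= 41/64 × 100
= 64.06%

64.06%


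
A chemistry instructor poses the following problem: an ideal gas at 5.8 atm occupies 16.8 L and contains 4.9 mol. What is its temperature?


PV = nRT  (R = 0.08206 L·atm/(mol·K))
T = PV/(nR) = 5.8×16.8/(4.9×0.08206)
= 97.44/0.402094
= 242.33 K

242.33 K


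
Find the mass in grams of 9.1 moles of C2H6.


M(C2H6) = 30.07 g/mol
mass = n × M = 9.1 × 30.07 = 273.64 g

273.64 g


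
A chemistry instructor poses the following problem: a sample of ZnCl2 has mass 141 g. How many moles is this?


M(ZnCl2) = 136.28 g/mol
n = mass/M = 141/136.28 = 1.0346 mol

1.0346 mol


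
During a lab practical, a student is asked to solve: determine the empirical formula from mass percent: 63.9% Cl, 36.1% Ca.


Assume 100 g sample. Moles of each element:
  Cl: 63.9/35.45 = 1.803 mol
  Ca: 36.1/40.08 = 0.901 mol
Divide by smallest (0.901):
  Cl: 1.803/0.901 = 2.0
  Ca: 0.901/0.901 = 1.0
Empirical formula: CaCl2

CaCl2


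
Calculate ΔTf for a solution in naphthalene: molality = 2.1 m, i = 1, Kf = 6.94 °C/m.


ΔTf = Kf × m × i
= 6.94 × 2.1 × 1
= 14.574 °C

14.574 °C


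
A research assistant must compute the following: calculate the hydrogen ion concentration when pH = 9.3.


[H+] = 10^(-pH) = 10^(-9.3)
= 5.01×10^-10 M

5.01×10^-10 M


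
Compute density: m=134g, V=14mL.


ρ = mass/volume
= 134/14
= 9.571 g/mL

9.571 g/mL


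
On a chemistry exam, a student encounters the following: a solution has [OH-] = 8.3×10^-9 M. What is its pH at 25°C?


pOH = -log10([OH-]) = -log10(8.3×10^-9)
= 9 - log10(8.3) = 8.08
pH = 14 - pOH = 14 - 8.08 = 5.92

5.92


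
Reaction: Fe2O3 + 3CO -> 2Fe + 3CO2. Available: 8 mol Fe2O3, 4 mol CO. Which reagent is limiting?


Mole ratio available / coefficient:
  Fe2O3: 8/1 = 8.000
  CO: 4/3 = 1.333
Smaller ratio is limiting.

CO


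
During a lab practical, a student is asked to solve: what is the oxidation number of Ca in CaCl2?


Group 2 metal: +2
Oxidation number: +2

+2


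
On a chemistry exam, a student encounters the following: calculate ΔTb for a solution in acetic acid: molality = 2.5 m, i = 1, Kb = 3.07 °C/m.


ΔTb = Kb × m × i
= 3.07 × 2.5 × 1
= 7.675 °C

7.675 °C


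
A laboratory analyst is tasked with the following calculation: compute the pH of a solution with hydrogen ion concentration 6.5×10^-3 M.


pH = -log10([H+]) = -log10(6.5×10^-3)
= 3 - log10(6.5)
= 3 - 0.81
= 2.19

2.19


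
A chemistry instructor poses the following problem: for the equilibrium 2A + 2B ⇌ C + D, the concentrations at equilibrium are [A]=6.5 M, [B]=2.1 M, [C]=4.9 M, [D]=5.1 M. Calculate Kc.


Kc = [C][D]/([A]^2[B]^2)
= (4.9^1 × 5.1^1)/(6.5^2 × 2.1^2)
= 24.99/186.3225
= 0.1341

0.1341


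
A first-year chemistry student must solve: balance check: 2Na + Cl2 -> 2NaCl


Equation: 2Na + Cl2 -> 2NaCl
Check atoms: Cl: 2=2, Na: 2=2
Balanced

Yes, balanced


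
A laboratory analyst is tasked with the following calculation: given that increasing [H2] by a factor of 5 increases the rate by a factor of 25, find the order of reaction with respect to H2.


rate ∝ [H2]^n
5^n = 25 → n = 2
Order in H2: 2

2


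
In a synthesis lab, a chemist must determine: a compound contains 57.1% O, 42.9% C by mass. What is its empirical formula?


Assume 100 g sample. Moles of each element:
  O: 57.1/16.0 = 3.569 mol
  C: 42.9/12.01 = 3.572 mol
Divide by smallest (3.569):
  O: 3.569/3.569 = 1.0
  C: 3.572/3.569 = 1.0
Empirical formula: CO

CO


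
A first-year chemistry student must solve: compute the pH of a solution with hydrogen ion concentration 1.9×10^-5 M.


pH = -log10([H+]) = -log10(1.9×10^-5)
= 5 - log10(1.9)
= 5 - 0.28
= 4.72

4.72


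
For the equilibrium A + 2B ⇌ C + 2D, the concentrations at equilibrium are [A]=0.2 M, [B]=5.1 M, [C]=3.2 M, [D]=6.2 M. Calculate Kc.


Kc = [C][D]^2/([A][B]^2)
= (3.2^1 × 6.2^2)/(0.2^1 × 5.1^2)
= 123.008/5.202
= 23.65

23.65


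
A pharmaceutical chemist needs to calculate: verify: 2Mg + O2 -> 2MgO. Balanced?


Equation: 2Mg + O2 -> 2MgO
Check atoms: Mg: 2=2, O: 2=2
Balanced

Yes, balanced


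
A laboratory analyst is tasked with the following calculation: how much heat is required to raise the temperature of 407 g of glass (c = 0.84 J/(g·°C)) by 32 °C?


q = mcΔT = 407 × 0.84 × 32
= 10940.16 J

10940.16 J


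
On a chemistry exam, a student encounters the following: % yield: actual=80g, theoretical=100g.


% yield = actual/theoretical × 100
= 80/100 × 100
= 80.0%

80.0%


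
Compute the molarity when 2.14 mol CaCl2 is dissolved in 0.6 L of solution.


M = n/V = 2.14/0.6 = 3.567 mol/L

3.567 M


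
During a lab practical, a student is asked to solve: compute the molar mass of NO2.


M(NO2) = 1×14.01 + 2×16.0
= 14.01 + 32.0
= 46.01 g/mol

46.01 g/mol


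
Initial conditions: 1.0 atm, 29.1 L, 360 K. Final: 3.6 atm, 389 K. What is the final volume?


P1V1/T1 = P2V2/T2
V2 = P1V1T2/(T1P2)
= 1.0×29.1×389/(360×3.6)
= 8.734 L

8.734 L


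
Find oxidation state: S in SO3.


x + 3(-2) = 0, so x = +6
Oxidation number: +6

+6


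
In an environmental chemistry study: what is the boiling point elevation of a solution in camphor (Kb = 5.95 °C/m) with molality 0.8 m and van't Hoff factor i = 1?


ΔTb = Kb × m × i
= 5.95 × 0.8 × 1
= 4.76 °C

4.76 °C


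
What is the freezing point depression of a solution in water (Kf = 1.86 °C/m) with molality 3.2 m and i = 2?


ΔTf = Kf × m × i
= 1.86 × 3.2 × 2
= 11.904 °C

11.904 °C


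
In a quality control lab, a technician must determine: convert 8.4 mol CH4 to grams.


M(CH4) = 16.04 g/mol
mass = n × M = 8.4 × 16.04 = 134.74 g

134.74 g


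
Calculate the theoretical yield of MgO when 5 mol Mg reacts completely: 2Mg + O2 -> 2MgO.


Mole ratio MgO:Mg = 2:2
n(MgO) = 5 × 2/2 = 5.000 mol
mass = 5.000 × 40.31 = 201.55 g

201.55 g


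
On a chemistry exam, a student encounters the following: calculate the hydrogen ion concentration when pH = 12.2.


[H+] = 10^(-pH) = 10^(-12.2)
= 6.31×10^-13 M

6.31×10^-13 M


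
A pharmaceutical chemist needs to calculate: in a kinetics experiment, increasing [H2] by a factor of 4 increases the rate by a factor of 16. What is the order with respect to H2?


rate ∝ [H2]^n
4^n = 16 → n = 2
Order in H2: 2

2


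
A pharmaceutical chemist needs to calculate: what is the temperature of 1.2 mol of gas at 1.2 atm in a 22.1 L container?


PV = nRT  (R = 0.08206 L·atm/(mol·K))
T = PV/(nR) = 1.2×22.1/(1.2×0.08206)
= 26.52/0.098472
= 269.32 K

269.32 K


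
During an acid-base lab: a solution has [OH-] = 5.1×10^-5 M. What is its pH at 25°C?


pOH = -log10([OH-]) = -log10(5.1×10^-5)
= 5 - log10(5.1) = 4.29
pH = 14 - pOH = 14 - 4.29 = 9.71

9.71


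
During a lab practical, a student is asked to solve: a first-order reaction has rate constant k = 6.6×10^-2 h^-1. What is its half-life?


t½ = ln2/k = 0.693147/(6.6×10^-2 h^-1)
= 10.50 h

10.50 h


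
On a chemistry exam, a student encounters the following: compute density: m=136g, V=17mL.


ρ = mass/volume
= 136/17
= 8.0 g/mL

8.0 g/mL


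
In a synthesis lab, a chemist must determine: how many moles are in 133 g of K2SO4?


M(K2SO4) = 174.27 g/mol
n = mass/M = 133/174.27 = 0.7632 mol

0.7632 mol


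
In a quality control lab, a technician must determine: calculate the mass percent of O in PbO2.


M(PbO2) = 1×207.2 + 2×16.0 = 239.20 g/mol
Mass of O = 2 × 16.0 = 32.00 g/mol
% O = 32.00/239.20 × 100 = 13.38%

13.38%


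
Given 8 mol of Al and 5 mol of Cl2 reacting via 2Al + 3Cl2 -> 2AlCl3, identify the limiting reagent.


Mole ratio available / coefficient:
  Al: 8/2 = 4.000
  Cl2: 5/3 = 1.667
Smaller ratio is limiting.

Cl2


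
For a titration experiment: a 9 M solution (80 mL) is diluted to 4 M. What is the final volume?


C1V1 = C2V2
9 × 80 = 4 × V2
V2 = 720/4 = 180.0 mL

180.0 mL


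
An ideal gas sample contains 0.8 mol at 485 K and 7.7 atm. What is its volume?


PV = nRT  (R = 0.08206 L·atm/(mol·K))
V = nRT/P = 0.8×0.08206×485/7.7
= 4.135 L

4.135 L


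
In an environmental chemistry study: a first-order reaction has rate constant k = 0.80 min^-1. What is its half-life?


t½ = ln2/k = 0.693147/(0.80 min^-1)
= 0.8664 min

0.8664 min


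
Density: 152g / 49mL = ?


ρ = mass/volume
= 152/49
= 3.102 g/mL

3.102 g/mL


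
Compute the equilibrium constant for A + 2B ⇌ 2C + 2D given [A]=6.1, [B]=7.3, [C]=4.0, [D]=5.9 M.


Kc = [C]^2[D]^2/([A][B]^2)
= (4.0^2 × 5.9^2)/(6.1^1 × 7.3^2)
= 556.96/325.069
= 1.713

1.713


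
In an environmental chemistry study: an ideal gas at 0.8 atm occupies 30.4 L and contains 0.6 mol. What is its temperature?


PV = nRT  (R = 0.08206 L·atm/(mol·K))
T = PV/(nR) = 0.8×30.4/(0.6×0.08206)
= 24.32/0.049236
= 493.95 K

493.95 K


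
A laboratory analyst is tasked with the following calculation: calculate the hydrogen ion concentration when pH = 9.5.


[H+] = 10^(-pH) = 10^(-9.5)
= 3.16×10^-10 M

3.16×10^-10 M


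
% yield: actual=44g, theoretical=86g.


% yield = actual/theoretical × 100
= 44/86 × 100
= 51.16%

51.16%


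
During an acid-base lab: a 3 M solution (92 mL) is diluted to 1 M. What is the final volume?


C1V1 = C2V2
3 × 92 = 1 × V2
V2 = 276/1 = 276.0 mL

276.0 mL


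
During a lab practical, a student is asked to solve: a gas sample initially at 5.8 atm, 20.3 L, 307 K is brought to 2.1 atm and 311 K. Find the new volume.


P1V1/T1 = P2V2/T2
V2 = P1V1T2/(T1P2)
= 5.8×20.3×311/(307×2.1)
= 56.797 L

56.797 L


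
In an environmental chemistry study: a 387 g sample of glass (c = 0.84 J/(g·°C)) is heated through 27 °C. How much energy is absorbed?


q = mcΔT = 387 × 0.84 × 27
= 8777.16 J

8777.16 J


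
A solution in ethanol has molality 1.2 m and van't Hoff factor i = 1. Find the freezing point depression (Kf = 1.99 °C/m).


ΔTf = Kf × m × i
= 1.99 × 1.2 × 1
= 2.388 °C

2.388 °C


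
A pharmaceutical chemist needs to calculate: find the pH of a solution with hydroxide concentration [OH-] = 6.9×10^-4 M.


pOH = -log10([OH-]) = -log10(6.9×10^-4)
= 4 - log10(6.9) = 3.16
pH = 14 - pOH = 14 - 3.16 = 10.84

10.84


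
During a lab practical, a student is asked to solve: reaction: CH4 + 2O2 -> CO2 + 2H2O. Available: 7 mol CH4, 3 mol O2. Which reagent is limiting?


Mole ratio available / coefficient:
  CH4: 7/1 = 7.000
  O2: 3/2 = 1.500
Smaller ratio is limiting.

O2


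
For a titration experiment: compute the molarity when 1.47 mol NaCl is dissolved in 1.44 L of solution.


M = n/V = 1.47/1.44 = 1.021 mol/L

1.021 M


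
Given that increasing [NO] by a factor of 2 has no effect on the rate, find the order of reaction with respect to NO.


rate ∝ [NO]^n
rate ∝ [NO]^0
Order in NO: 0

0


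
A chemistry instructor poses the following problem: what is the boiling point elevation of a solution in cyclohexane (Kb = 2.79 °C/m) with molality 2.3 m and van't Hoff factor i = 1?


ΔTb = Kb × m × i
= 2.79 × 2.3 × 1
= 6.417 °C

6.417 °C


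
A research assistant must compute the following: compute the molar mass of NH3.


M(NH3) = 1×14.01 + 3×1.008
= 14.01 + 3.02
= 17.03 g/mol

17.03 g/mol


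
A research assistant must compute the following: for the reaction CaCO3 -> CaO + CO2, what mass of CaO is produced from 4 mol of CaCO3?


Mole ratio CaO:CaCO3 = 1:1
n(CaO) = 4 × 1/1 = 4.000 mol
mass = 4.000 × 56.08 = 224.32 g

224.32 g


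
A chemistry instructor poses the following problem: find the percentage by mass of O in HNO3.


M(HNO3) = 1×1.008 + 1×14.01 + 3×16.0 = 63.018 g/mol
Mass of O = 3 × 16.0 = 48.00 g/mol
% O = 48.00/63.018 × 100 = 76.17%

76.17%


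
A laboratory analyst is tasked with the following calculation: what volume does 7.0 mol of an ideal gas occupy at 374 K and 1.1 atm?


PV = nRT  (R = 0.08206 L·atm/(mol·K))
V = nRT/P = 7.0×0.08206×374/1.1
= 195.303 L

195.303 L


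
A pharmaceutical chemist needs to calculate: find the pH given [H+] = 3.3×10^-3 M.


pH = -log10([H+]) = -log10(3.3×10^-3)
= 3 - log10(3.3)
= 3 - 0.52
= 2.48

2.48


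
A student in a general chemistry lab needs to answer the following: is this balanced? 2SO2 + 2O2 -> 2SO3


Equation: 2SO2 + 2O2 -> 2SO3
Check atoms: O: 8≠6, S: 2=2
Not balanced

No, not balanced


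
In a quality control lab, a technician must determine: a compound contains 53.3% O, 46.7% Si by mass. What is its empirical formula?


Assume 100 g sample. Moles of each element:
  O: 53.3/16.0 = 3.331 mol
  Si: 46.7/28.09 = 1.663 mol
Divide by smallest (1.663):
  O: 3.331/1.663 = 2.0
  Si: 1.663/1.663 = 1.0
Empirical formula: SiO2

SiO2


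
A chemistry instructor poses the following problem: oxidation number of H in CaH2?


H with a metal (hydride): -1
Oxidation number: -1

-1


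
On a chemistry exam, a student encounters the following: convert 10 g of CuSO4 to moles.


M(CuSO4) = 159.62 g/mol
n = mass/M = 10/159.62 = 0.0626 mol

0.0626 mol


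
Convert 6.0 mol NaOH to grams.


M(NaOH) = 40.0 g/mol
mass = n × M = 6.0 × 40.0 = 240.00 g

240.00 g


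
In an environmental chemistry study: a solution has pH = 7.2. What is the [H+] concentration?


[H+] = 10^(-pH) = 10^(-7.2)
= 6.31×10^-8 M

6.31×10^-8 M


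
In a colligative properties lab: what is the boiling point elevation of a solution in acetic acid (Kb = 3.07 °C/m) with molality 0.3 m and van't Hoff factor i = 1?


ΔTb = Kb × m × i
= 3.07 × 0.3 × 1
= 0.921 °C

0.921 °C


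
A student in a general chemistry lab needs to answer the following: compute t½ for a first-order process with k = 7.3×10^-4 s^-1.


t½ = ln2/k = 0.693147/(7.3×10^-4 s^-1)
= 949.5 s

949.5 s


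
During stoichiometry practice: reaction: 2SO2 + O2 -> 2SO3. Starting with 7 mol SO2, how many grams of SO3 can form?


Mole ratio SO3:SO2 = 2:2
n(SO3) = 7 × 2/2 = 7.000 mol
mass = 7.000 × 80.07 = 560.49 g

560.49 g


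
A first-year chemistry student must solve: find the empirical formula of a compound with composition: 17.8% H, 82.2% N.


Assume 100 g sample. Moles of each element:
  H: 17.8/1.008 = 17.659 mol
  N: 82.2/14.01 = 5.867 mol
Divide by smallest (5.867):
  H: 17.659/5.867 = 3.01
  N: 5.867/5.867 = 1.0
Empirical formula: NH3

NH3


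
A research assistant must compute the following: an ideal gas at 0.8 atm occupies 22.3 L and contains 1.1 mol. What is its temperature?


PV = nRT  (R = 0.08206 L·atm/(mol·K))
T = PV/(nR) = 0.8×22.3/(1.1×0.08206)
= 17.84/0.090266
= 197.64 K

197.64 K


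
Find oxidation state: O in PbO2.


O is usually -2
Oxidation number: -2

-2


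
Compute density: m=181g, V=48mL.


ρ = mass/volume
= 181/48
= 3.771 g/mL

3.771 g/mL


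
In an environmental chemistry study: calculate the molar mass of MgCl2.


M(MgCl2) = 1×24.31 + 2×35.45
= 24.31 + 70.9
= 95.21 g/mol

95.21 g/mol


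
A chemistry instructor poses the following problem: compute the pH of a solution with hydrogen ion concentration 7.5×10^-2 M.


pH = -log10([H+]) = -log10(7.5×10^-2)
= 2 - log10(7.5)
= 2 - 0.88
= 1.12

1.12


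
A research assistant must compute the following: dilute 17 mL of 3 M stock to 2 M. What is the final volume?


C1V1 = C2V2
3 × 17 = 2 × V2
V2 = 51/2 = 25.5 mL

25.5 mL


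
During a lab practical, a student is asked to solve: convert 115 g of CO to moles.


M(CO) = 28.01 g/mol
n = mass/M = 115/28.01 = 4.1057 mol

4.1057 mol


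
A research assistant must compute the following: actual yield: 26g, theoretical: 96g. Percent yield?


% yield = actual/theoretical × 100
= 26/96 × 100
= 27.08%

27.08%


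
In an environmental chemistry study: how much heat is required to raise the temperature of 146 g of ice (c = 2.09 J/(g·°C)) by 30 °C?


q = mcΔT = 146 × 2.09 × 30
= 9154.20 J

9154.20 J


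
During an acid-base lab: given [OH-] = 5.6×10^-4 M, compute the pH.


pOH = -log10([OH-]) = -log10(5.6×10^-4)
= 4 - log10(5.6) = 3.25
pH = 14 - pOH = 14 - 3.25 = 10.75

10.75


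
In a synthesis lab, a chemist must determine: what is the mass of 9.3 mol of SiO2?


M(SiO2) = 60.09 g/mol
mass = n × M = 9.3 × 60.09 = 558.84 g

558.84 g


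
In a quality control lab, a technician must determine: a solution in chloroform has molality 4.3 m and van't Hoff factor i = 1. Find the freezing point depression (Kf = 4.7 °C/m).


ΔTf = Kf × m × i
= 4.7 × 4.3 × 1
= 20.21 °C

20.21 °C


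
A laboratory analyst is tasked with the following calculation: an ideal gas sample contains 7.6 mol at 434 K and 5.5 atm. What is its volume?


PV = nRT  (R = 0.08206 L·atm/(mol·K))
V = nRT/P = 7.6×0.08206×434/5.5
= 49.212 L

49.212 L


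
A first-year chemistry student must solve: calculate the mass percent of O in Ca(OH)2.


M(Ca(OH)2) = 1×40.08 + 2×16.0 + 2×1.008 = 74.096 g/mol
Mass of O = 2 × 16.0 = 32.00 g/mol
% O = 32.00/74.096 × 100 = 43.19%

43.19%


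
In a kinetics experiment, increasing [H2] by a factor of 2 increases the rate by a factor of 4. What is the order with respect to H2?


rate ∝ [H2]^n
2^n = 4 → n = 2
Order in H2: 2

2


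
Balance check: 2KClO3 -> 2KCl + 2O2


Equation: 2KClO3 -> 2KCl + 2O2
Check atoms: Cl: 2=2, K: 2=2, O: 6≠4
Not balanced

No, not balanced


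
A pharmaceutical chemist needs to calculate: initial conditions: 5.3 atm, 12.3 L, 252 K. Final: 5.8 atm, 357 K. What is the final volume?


P1V1/T1 = P2V2/T2
V2 = P1V1T2/(T1P2)
= 5.3×12.3×357/(252×5.8)
= 15.923 L

15.923 L


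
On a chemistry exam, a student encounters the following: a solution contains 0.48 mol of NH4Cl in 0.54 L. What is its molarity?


M = n/V = 0.48/0.54 = 0.889 mol/L

0.889 M


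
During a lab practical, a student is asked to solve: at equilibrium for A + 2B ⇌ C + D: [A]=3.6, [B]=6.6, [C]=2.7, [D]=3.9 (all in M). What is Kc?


Kc = [C][D]/([A][B]^2)
= (2.7^1 × 3.9^1)/(3.6^1 × 6.6^2)
= 10.53/156.816
= 0.06715

0.06715


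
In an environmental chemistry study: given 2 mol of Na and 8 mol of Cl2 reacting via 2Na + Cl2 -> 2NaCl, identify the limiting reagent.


Mole ratio available / coefficient:
  Na: 2/2 = 1.000
  Cl2: 8/1 = 8.000
Smaller ratio is limiting.

Na


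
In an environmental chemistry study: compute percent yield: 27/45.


% yield = actual/theoretical × 100
= 27/45 × 100
= 60.0%

60.0%


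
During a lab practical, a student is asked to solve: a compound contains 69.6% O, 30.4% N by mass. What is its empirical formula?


Assume 100 g sample. Moles of each element:
  O: 69.6/16.0 = 4.35 mol
  N: 30.4/14.01 = 2.17 mol
Divide by smallest (2.17):
  O: 4.35/2.17 = 2.0
  N: 2.17/2.17 = 1.0
Empirical formula: NO2

NO2


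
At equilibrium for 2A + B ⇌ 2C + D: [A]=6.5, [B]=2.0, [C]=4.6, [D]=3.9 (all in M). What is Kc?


Kc = [C]^2[D]/([A]^2[B])
= (4.6^2 × 3.9^1)/(6.5^2 × 2.0^1)
= 82.524/84.5
= 0.9766

0.9766


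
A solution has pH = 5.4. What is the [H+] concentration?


[H+] = 10^(-pH) = 10^(-5.4)
= 3.98×10^-6 M

3.98×10^-6 M


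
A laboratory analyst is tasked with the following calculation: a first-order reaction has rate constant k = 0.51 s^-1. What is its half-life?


t½ = ln2/k = 0.693147/(0.51 s^-1)
= 1.359 s

1.359 s


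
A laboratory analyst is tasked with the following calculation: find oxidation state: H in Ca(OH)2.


H is +1 with nonmetals
Oxidation number: +1

+1


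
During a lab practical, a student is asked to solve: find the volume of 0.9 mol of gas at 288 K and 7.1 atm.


PV = nRT  (R = 0.08206 L·atm/(mol·K))
V = nRT/P = 0.9×0.08206×288/7.1
= 2.996 L

2.996 L


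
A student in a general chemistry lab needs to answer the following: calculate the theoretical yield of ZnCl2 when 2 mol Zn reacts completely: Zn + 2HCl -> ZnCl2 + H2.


Mole ratio ZnCl2:Zn = 1:1
n(ZnCl2) = 2 × 1/1 = 2.000 mol
mass = 2.000 × 136.28 = 272.56 g

272.56 g


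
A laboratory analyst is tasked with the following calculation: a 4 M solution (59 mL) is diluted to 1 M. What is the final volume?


C1V1 = C2V2
4 × 59 = 1 × V2
V2 = 236/1 = 236.0 mL

236.0 mL


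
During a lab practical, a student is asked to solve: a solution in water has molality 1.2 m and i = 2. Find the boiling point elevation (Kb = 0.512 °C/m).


ΔTb = Kb × m × i
= 0.512 × 1.2 × 2
= 1.2288 °C

1.2288 °C


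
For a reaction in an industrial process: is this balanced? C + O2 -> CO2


Equation: C + O2 -> CO2
Check atoms: C: 1=1, O: 2=2
Balanced

Yes, balanced


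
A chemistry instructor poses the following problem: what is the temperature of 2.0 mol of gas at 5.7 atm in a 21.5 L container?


PV = nRT  (R = 0.08206 L·atm/(mol·K))
T = PV/(nR) = 5.7×21.5/(2.0×0.08206)
= 122.55/0.164120
= 746.71 K

746.71 K


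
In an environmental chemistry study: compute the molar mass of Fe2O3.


M(Fe2O3) = 2×55.85 + 3×16.0
= 111.7 + 48.0
= 159.7 g/mol

159.7 g/mol


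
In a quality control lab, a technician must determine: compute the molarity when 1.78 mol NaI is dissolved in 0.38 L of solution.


M = n/V = 1.78/0.38 = 4.684 mol/L

4.684 M


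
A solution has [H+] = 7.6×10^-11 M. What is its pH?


pH = -log10([H+]) = -log10(7.6×10^-11)
= 11 - log10(7.6)
= 11 - 0.88
= 10.12

10.12


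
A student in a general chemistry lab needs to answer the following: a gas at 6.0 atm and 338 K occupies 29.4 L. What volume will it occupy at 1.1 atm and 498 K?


P1V1/T1 = P2V2/T2
V2 = P1V1T2/(T1P2)
= 6.0×29.4×498/(338×1.1)
= 236.275 L

236.275 L


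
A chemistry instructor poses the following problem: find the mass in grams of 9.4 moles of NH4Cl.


M(NH4Cl) = 53.49 g/mol
mass = n × M = 9.4 × 53.49 = 502.81 g

502.81 g


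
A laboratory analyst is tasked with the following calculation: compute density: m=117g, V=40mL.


ρ = mass/volume
= 117/40
= 2.925 g/mL

2.925 g/mL


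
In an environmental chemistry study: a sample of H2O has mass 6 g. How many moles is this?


M(H2O) = 18.02 g/mol
n = mass/M = 6/18.02 = 0.333 mol

0.333 mol


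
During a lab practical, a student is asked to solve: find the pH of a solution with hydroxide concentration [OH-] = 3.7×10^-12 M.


pOH = -log10([OH-]) = -log10(3.7×10^-12)
= 12 - log10(3.7) = 11.43
pH = 14 - pOH = 14 - 11.43 = 2.57

2.57


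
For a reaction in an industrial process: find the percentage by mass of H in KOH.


M(KOH) = 1×39.1 + 1×16.0 + 1×1.008 = 56.108 g/mol
Mass of H = 1 × 1.008 = 1.008 g/mol
% H = 1.008/56.108 × 100 = 1.80%

1.80%
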